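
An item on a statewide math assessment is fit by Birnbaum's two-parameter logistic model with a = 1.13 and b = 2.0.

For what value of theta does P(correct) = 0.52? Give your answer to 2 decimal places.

2.07

P(theta) = 1 / (1 + exp(−a(theta − b)))
logit = ln(0.5200/0.4800) = 0.0800
theta = b + logit/(a) = 2.0 + 0.0800/1.1300 = 2.0708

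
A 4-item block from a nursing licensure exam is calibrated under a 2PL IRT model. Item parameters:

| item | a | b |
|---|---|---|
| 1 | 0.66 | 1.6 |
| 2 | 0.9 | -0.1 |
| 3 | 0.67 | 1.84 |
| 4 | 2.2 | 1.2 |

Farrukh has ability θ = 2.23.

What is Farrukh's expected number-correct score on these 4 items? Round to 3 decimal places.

2.964

P(θ) = 1 / (1 + exp(−a(θ − b)))
P_1 = 1/(1+e^{-0.4158}) = 0.6025
P_2 = 1/(1+e^{-2.0970}) = 0.8906
P_3 = 1/(1+e^{-0.2613}) = 0.5650
P_4 = 1/(1+e^{-2.2660}) = 0.9060
E[score] = 0.6025 + 0.8906 + 0.5650 + 0.9060 = 2.9641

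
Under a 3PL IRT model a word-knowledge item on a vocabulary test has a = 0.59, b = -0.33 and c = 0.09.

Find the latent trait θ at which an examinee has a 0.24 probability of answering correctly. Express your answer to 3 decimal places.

P(θ) = c + (1 − c) · 1 / (1 + exp(−a(θ − b)))
Remove guessing floor: (0.24 − 0.09)/(1 − 0.09) = 0.1648
logit = ln(0.1648/0.8352) = -1.6227
θ = b + logit/(a) = -0.33 + (-1.6227)/0.5900 = -3.0803

-3.080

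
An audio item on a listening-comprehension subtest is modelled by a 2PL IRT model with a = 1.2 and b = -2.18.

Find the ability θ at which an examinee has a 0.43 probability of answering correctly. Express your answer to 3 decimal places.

-2.415

P(θ) = 1 / (1 + exp(−a(θ − b)))
logit = ln(0.4300/0.5700) = -0.2819
θ = b + logit/(a) = -2.18 + (-0.2819)/1.2000 = -2.4149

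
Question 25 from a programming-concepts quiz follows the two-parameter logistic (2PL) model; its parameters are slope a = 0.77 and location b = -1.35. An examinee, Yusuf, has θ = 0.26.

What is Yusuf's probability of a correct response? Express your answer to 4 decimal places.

P(θ) = 1 / (1 + exp(−a(θ − b)))
Exponent: 0.77 × (0.26 − (-1.35)) = 1.2397
1/(1 + e^{-1.2397}) = 0.7755

0.7755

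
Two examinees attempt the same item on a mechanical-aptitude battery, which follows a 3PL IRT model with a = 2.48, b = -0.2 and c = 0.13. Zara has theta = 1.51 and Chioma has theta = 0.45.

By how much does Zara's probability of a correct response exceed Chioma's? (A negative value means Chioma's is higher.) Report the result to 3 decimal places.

0.132

P(theta) = c + (1 − c) · 1 / (1 + exp(−a(theta − b)))
P(Zara) = 0.9877  [exponent 4.2408]
P(Chioma) = 0.8553  [exponent 1.6120]
Difference = 0.9877 − 0.8553 = 0.1323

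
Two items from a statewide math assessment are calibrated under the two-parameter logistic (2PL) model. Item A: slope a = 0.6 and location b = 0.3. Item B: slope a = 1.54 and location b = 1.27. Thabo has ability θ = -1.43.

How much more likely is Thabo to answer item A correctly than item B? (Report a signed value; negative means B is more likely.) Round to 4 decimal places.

0.2461

P(θ) = 1 / (1 + exp(−a(θ − b)))
P_A = 0.2615
P_B = 0.0154
P_A − P_B = 0.2461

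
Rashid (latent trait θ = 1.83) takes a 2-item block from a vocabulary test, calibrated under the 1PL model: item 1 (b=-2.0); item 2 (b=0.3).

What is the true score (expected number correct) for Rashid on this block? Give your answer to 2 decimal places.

P(θ) = 1 / (1 + exp(−(θ − b)))
P_1 = 1/(1+e^{-3.8300}) = 0.9788
P_2 = 1/(1+e^{-1.5300}) = 0.8220
E[score] = 0.9788 + 0.8220 = 1.8008

1.80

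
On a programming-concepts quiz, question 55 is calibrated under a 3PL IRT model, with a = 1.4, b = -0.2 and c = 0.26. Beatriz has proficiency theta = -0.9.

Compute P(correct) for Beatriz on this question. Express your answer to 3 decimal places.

P(theta) = c + (1 − c) · 1 / (1 + exp(−a(theta − b)))
Exponent: 1.4 × (-0.9 − (-0.2)) = -0.9800
1/(1 + e^{0.9800}) = 0.2729
P = 0.26 + 0.74 × 0.2729 = 0.4619

0.462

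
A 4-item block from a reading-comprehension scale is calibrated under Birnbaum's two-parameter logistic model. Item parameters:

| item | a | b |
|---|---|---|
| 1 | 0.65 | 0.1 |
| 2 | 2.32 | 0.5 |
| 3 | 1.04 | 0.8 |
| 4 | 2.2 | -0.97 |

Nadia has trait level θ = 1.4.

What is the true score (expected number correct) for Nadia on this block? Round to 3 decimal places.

3.235

P(θ) = 1 / (1 + exp(−a(θ − b)))
P_1 = 1/(1+e^{-0.8450}) = 0.6995
P_2 = 1/(1+e^{-2.0880}) = 0.8897
P_3 = 1/(1+e^{-0.6240}) = 0.6511
P_4 = 1/(1+e^{-5.2140}) = 0.9946
E[score] = 0.6995 + 0.8897 + 0.6511 + 0.9946 = 3.2350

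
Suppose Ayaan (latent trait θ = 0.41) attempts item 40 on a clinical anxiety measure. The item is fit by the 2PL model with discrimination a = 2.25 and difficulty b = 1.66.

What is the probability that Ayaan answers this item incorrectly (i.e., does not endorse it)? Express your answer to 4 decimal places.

0.9433

P(θ) = 1 / (1 + exp(−a(θ − b)))
Exponent: 2.25 × (0.41 − 1.66) = -2.8125
1/(1 + e^{2.8125}) = 0.0567
P(incorrect) = 1 − 0.0567 = 0.9433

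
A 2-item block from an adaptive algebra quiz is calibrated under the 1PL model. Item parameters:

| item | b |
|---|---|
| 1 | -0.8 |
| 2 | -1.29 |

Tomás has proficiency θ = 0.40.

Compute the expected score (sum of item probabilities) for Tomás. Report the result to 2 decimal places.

1.61

P(θ) = 1 / (1 + exp(−(θ − b)))
P_1 = 1/(1+e^{-1.2000}) = 0.7685
P_2 = 1/(1+e^{-1.6900}) = 0.8442
E[score] = 0.7685 + 0.8442 = 1.6127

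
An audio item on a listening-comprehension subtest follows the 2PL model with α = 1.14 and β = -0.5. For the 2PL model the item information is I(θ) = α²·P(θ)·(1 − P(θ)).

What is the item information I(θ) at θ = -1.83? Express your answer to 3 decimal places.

P = 1/(1+e^{1.5162}) = 0.1800
P(1−P) = 0.1800 × 0.8200 = 0.1476
I = α² × P(1−P) = 1.14² × 0.1476 = 0.19184

0.192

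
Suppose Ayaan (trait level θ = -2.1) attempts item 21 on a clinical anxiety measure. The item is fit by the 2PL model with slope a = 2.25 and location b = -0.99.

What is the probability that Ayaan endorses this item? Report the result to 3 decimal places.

0.076

P(θ) = 1 / (1 + exp(−a(θ − b)))
Exponent: 2.25 × (-2.1 − (-0.99)) = -2.4975
1/(1 + e^{2.4975}) = 0.0760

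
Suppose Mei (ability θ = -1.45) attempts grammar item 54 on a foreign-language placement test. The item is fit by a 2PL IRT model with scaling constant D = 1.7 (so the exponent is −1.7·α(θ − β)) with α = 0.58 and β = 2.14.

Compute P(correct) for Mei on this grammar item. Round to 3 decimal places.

P(θ) = 1 / (1 + exp(−D·α(θ − β)))
Exponent: 1.7 × 0.58 × (-1.45 − 2.14) = -3.5397
1/(1 + e^{3.5397}) = 0.0282
P = 0.0282

0.028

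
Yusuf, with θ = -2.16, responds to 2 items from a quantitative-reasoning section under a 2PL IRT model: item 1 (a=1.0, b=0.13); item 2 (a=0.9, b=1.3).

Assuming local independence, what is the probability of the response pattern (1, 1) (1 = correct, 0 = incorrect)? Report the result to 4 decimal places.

0.0039

P(θ) = 1 / (1 + exp(−a(θ − b)))
P_1 = 1/(1+e^{2.2900}) = 0.0920
P_2 = 1/(1+e^{3.1140}) = 0.0425
L = P_1 × P_2 = 0.0920 × 0.0425 = 0.00391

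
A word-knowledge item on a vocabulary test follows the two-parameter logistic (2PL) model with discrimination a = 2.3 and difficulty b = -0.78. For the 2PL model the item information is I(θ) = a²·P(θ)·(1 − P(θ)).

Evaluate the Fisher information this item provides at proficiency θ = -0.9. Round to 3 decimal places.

1.298

P = 1/(1+e^{0.2760}) = 0.4314
P(1−P) = 0.4314 × 0.5686 = 0.2453
I = a² × P(1−P) = 2.3² × 0.2453 = 1.29763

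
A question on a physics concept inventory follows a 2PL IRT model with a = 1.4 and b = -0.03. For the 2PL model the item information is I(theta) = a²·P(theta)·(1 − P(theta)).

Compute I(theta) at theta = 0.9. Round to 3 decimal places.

P = 1/(1+e^{-1.3020}) = 0.7862
P(1−P) = 0.7862 × 0.2138 = 0.1681
I = a² × P(1−P) = 1.4² × 0.1681 = 0.32949

0.329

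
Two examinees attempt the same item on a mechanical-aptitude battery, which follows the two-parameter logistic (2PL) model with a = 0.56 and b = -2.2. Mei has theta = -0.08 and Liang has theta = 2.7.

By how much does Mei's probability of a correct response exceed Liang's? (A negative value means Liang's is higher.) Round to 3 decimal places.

P(theta) = 1 / (1 + exp(−a(theta − b)))
P(Mei) = 0.7662  [exponent 1.1872]
P(Liang) = 0.9396  [exponent 2.7440]
Difference = 0.7662 − 0.9396 = -0.1733

-0.173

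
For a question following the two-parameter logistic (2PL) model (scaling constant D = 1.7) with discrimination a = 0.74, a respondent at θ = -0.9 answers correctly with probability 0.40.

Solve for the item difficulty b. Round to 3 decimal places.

P(θ) = 1 / (1 + exp(−D·a(θ − b)))
logit(0.40) = ln(0.40/0.60) = -0.4055
b = θ − logit/(1.7·a) = -0.9 − (-0.4055)/1.2580 = -0.5777

-0.578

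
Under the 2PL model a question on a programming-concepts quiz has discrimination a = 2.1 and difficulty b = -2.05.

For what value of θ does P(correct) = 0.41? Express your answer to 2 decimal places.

-2.22

P(θ) = 1 / (1 + exp(−a(θ − b)))
logit = ln(0.4100/0.5900) = -0.3640
θ = b + logit/(a) = -2.05 + (-0.3640)/2.1000 = -2.2233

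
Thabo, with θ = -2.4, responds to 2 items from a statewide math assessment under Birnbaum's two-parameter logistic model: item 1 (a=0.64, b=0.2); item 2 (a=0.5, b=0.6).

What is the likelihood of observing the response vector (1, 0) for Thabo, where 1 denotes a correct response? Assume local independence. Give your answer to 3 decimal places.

0.130

P(θ) = 1 / (1 + exp(−a(θ − b)))
P_1 = 1/(1+e^{1.6640}) = 0.1592
P_2 = 1/(1+e^{1.5000}) = 0.1824
L = P_1 × (1−P_2) = 0.1592 × 0.8176 = 0.13018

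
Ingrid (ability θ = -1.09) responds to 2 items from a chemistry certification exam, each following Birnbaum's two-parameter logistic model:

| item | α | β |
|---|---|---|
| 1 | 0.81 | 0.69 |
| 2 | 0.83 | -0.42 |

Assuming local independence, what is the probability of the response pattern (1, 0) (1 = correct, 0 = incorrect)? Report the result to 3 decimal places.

0.122

P(θ) = 1 / (1 + exp(−α(θ − β)))
P_1 = 1/(1+e^{1.4418}) = 0.1913
P_2 = 1/(1+e^{0.5561}) = 0.3645
L = P_1 × (1−P_2) = 0.1913 × 0.6355 = 0.12156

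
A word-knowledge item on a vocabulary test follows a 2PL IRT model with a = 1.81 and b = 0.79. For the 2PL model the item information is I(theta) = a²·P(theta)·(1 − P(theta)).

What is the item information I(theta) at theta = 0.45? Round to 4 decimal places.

P = 1/(1+e^{0.6154}) = 0.3508
P(1−P) = 0.3508 × 0.6492 = 0.2277
I = a² × P(1−P) = 1.81² × 0.2277 = 0.74612

0.7461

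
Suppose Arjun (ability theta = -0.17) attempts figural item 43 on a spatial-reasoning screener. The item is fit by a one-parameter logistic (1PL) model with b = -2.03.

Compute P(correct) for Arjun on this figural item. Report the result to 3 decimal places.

P(theta) = 1 / (1 + exp(−(theta − b)))
Exponent: (-0.17 − (-2.03)) = 1.8600
1/(1 + e^{-1.8600}) = 0.8653
P = 0.8653

0.865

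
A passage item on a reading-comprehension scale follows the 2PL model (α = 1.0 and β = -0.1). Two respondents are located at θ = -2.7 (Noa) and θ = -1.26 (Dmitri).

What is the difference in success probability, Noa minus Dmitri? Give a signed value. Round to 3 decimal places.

P(θ) = 1 / (1 + exp(−α(θ − β)))
P(Noa) = 0.0691  [exponent -2.6000]
P(Dmitri) = 0.2387  [exponent -1.1600]
Difference = 0.0691 − 0.2387 = -0.1695

-0.170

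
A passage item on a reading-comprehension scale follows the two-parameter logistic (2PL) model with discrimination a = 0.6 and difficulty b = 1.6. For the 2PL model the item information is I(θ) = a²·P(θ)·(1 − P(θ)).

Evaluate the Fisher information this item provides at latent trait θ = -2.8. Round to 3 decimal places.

0.022

P = 1/(1+e^{2.6400}) = 0.0666
P(1−P) = 0.0666 × 0.9334 = 0.0622
I = a² × P(1−P) = 0.6² × 0.0622 = 0.02238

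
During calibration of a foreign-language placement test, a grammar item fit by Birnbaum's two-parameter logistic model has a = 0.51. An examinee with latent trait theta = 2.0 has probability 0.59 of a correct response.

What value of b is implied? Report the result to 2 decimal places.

1.29

P(theta) = 1 / (1 + exp(−a(theta − b)))
logit(0.59) = ln(0.59/0.41) = 0.3640
b = theta − logit/(a) = 2.0 − 0.3640/0.5100 = 1.2863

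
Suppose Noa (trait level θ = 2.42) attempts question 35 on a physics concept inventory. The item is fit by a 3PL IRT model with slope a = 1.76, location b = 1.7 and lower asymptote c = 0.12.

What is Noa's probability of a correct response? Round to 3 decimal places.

0.807

P(θ) = c + (1 − c) · 1 / (1 + exp(−a(θ − b)))
Exponent: 1.76 × (2.42 − 1.7) = 1.2672
1/(1 + e^{-1.2672}) = 0.7803
P = 0.12 + 0.88 × 0.7803 = 0.8066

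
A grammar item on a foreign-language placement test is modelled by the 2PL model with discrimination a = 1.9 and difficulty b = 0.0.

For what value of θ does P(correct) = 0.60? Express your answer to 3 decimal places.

P(θ) = 1 / (1 + exp(−a(θ − b)))
logit = ln(0.6000/0.4000) = 0.4055
θ = b + logit/(a) = 0.0 + 0.4055/1.9000 = 0.2134

0.213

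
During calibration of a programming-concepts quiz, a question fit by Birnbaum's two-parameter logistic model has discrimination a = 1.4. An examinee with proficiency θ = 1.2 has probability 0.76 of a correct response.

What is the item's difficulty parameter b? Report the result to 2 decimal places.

0.38

P(θ) = 1 / (1 + exp(−a(θ − b)))
logit(0.76) = ln(0.76/0.24) = 1.1527
b = θ − logit/(a) = 1.2 − 1.1527/1.4000 = 0.3767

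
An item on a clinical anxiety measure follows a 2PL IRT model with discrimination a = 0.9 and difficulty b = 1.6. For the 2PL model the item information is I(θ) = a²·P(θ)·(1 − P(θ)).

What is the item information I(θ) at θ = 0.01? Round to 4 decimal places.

P = 1/(1+e^{1.4310}) = 0.1929
P(1−P) = 0.1929 × 0.8071 = 0.1557
I = a² × P(1−P) = 0.9² × 0.1557 = 0.12613

0.1261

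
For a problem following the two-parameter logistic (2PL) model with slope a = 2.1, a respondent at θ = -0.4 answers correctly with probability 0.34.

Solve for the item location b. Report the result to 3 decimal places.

-0.084

P(θ) = 1 / (1 + exp(−a(θ − b)))
logit(0.34) = ln(0.34/0.66) = -0.6633
b = θ − logit/(a) = -0.4 − (-0.6633)/2.1000 = -0.0841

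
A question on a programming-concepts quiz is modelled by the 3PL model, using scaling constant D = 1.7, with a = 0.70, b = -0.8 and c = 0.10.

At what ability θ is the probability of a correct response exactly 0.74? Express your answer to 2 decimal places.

-0.04

P(θ) = c + (1 − c) · 1 / (1 + exp(−D·a(θ − b)))
Remove guessing floor: (0.74 − 0.10)/(1 − 0.10) = 0.7111
logit = ln(0.7111/0.2889) = 0.9008
θ = b + logit/(1.7·a) = -0.8 + 0.9008/1.1900 = -0.0430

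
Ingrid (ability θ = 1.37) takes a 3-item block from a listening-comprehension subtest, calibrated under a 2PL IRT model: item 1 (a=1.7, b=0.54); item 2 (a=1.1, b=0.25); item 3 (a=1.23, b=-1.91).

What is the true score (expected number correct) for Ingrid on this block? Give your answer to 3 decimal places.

2.561

P(θ) = 1 / (1 + exp(−a(θ − b)))
P_1 = 1/(1+e^{-1.4110}) = 0.8039
P_2 = 1/(1+e^{-1.2320}) = 0.7742
P_3 = 1/(1+e^{-4.0344}) = 0.9826
E[score] = 0.8039 + 0.7742 + 0.9826 = 2.5607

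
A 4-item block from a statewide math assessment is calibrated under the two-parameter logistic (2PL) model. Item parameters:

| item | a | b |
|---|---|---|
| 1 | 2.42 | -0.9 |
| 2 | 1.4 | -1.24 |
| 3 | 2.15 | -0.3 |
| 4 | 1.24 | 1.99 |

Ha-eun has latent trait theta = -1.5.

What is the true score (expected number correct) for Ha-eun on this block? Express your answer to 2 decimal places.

P(theta) = 1 / (1 + exp(−a(theta − b)))
P_1 = 1/(1+e^{1.4520}) = 0.1897
P_2 = 1/(1+e^{0.3640}) = 0.4100
P_3 = 1/(1+e^{2.5800}) = 0.0704
P_4 = 1/(1+e^{4.3276}) = 0.0130
E[score] = 0.1897 + 0.4100 + 0.0704 + 0.0130 = 0.6831

0.68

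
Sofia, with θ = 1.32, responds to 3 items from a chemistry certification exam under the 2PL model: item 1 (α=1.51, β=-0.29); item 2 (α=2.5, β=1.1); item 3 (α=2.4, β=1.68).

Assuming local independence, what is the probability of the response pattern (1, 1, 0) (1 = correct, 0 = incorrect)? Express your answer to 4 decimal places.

P(θ) = 1 / (1 + exp(−α(θ − β)))
P_1 = 1/(1+e^{-2.4311}) = 0.9192
P_2 = 1/(1+e^{-0.5500}) = 0.6341
P_3 = 1/(1+e^{0.8640}) = 0.2965
L = P_1 × P_2 × (1−P_3) = 0.9192 × 0.6341 × 0.7035 = 0.41005

0.4101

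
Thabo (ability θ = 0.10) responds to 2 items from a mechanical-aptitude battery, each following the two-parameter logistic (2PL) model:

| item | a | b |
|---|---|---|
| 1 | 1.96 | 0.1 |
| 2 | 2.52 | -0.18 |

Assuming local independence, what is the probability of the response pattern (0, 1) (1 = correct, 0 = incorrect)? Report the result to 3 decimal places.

P(θ) = 1 / (1 + exp(−a(θ − b)))
P_1 = 1/(1+e^{0.0000}) = 0.5000
P_2 = 1/(1+e^{-0.7056}) = 0.6694
L = (1−P_1) × P_2 = 0.5000 × 0.6694 = 0.33471

0.335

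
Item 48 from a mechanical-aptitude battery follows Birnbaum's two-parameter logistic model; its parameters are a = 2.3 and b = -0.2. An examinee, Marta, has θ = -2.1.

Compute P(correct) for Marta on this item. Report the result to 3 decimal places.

P(θ) = 1 / (1 + exp(−a(θ − b)))
Exponent: 2.3 × (-2.1 − (-0.2)) = -4.3700
1/(1 + e^{4.3700}) = 0.0125

0.012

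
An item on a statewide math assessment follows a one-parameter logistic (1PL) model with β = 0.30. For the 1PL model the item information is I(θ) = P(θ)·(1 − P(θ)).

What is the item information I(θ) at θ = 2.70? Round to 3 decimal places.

P = 1/(1+e^{-2.4000}) = 0.9168
P(1−P) = 0.9168 × 0.0832 = 0.0763
I = P(1−P) = 0.07625

0.076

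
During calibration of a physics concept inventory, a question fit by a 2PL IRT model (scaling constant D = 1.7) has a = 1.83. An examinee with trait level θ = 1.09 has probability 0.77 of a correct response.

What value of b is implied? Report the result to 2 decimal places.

P(θ) = 1 / (1 + exp(−D·a(θ − b)))
logit(0.77) = ln(0.77/0.23) = 1.2083
b = θ − logit/(1.7·a) = 1.09 − 1.2083/3.1110 = 0.7016

0.70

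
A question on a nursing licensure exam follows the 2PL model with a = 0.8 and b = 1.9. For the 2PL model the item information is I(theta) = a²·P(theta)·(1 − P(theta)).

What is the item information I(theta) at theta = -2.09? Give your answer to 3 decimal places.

P = 1/(1+e^{3.1920}) = 0.0395
P(1−P) = 0.0395 × 0.9605 = 0.0379
I = a² × P(1−P) = 0.8² × 0.0379 = 0.02426

0.024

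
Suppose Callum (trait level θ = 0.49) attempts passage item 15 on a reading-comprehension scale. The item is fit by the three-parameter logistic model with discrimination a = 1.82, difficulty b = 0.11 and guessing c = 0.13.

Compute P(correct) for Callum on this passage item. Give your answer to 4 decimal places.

0.7097

P(θ) = c + (1 − c) · 1 / (1 + exp(−a(θ − b)))
Exponent: 1.82 × (0.49 − 0.11) = 0.6916
1/(1 + e^{-0.6916}) = 0.6663
P = 0.13 + 0.87 × 0.6663 = 0.7097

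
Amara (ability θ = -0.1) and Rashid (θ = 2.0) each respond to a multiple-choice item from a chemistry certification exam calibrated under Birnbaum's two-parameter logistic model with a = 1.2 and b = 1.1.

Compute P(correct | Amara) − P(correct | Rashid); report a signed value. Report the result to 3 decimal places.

-0.555

P(θ) = 1 / (1 + exp(−a(θ − b)))
P(Amara) = 0.1915  [exponent -1.4400]
P(Rashid) = 0.7465  [exponent 1.0800]
Difference = 0.1915 − 0.7465 = -0.5549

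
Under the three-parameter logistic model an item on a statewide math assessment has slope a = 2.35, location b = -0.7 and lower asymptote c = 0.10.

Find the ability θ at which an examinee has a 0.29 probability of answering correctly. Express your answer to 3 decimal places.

-1.261

P(θ) = c + (1 − c) · 1 / (1 + exp(−a(θ − b)))
Remove guessing floor: (0.29 − 0.10)/(1 − 0.10) = 0.2111
logit = ln(0.2111/0.7889) = -1.3182
θ = b + logit/(a) = -0.7 + (-1.3182)/2.3500 = -1.2610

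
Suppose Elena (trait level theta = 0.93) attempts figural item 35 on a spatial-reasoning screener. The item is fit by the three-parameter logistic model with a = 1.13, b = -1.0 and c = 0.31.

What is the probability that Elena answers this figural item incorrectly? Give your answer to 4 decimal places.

0.0700

P(theta) = c + (1 − c) · 1 / (1 + exp(−a(theta − b)))
Exponent: 1.13 × (0.93 − (-1.0)) = 2.1809
1/(1 + e^{-2.1809}) = 0.8985
P = 0.31 + 0.69 × 0.8985 = 0.9300
P(incorrect) = 1 − 0.9300 = 0.0700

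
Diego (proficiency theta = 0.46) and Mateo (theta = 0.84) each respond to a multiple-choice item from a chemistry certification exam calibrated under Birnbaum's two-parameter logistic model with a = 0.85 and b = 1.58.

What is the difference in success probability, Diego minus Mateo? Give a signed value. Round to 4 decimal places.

-0.0693

P(theta) = 1 / (1 + exp(−a(theta − b)))
P(Diego) = 0.2785  [exponent -0.9520]
P(Mateo) = 0.3477  [exponent -0.6290]
Difference = 0.2785 − 0.3477 = -0.0693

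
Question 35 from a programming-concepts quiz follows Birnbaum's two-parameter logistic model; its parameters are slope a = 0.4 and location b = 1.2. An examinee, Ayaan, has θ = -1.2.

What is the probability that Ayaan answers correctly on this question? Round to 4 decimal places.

P(θ) = 1 / (1 + exp(−a(θ − b)))
Exponent: 0.4 × (-1.2 − 1.2) = -0.9600
1/(1 + e^{0.9600}) = 0.2769

0.2769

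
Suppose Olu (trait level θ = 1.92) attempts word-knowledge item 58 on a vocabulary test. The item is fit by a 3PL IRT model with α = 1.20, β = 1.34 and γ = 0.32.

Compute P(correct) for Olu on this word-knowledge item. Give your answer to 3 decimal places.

0.774

P(θ) = γ + (1 − γ) · 1 / (1 + exp(−α(θ − β)))
Exponent: 1.20 × (1.92 − 1.34) = 0.6960
1/(1 + e^{-0.6960}) = 0.6673
P = 0.32 + 0.68 × 0.6673 = 0.7738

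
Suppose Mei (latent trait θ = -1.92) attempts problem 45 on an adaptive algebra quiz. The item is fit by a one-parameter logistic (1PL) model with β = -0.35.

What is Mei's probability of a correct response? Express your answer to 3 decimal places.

0.172

P(θ) = 1 / (1 + exp(−(θ − β)))
Exponent: (-1.92 − (-0.35)) = -1.5700
1/(1 + e^{1.5700}) = 0.1722
P = 0.1722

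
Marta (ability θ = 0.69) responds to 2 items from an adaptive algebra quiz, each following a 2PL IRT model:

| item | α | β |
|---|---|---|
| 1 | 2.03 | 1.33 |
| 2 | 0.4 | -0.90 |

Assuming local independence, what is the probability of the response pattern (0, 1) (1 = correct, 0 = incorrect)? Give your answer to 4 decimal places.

P(θ) = 1 / (1 + exp(−α(θ − β)))
P_1 = 1/(1+e^{1.2992}) = 0.2143
P_2 = 1/(1+e^{-0.6360}) = 0.6538
L = (1−P_1) × P_2 = 0.7857 × 0.6538 = 0.51373

0.5137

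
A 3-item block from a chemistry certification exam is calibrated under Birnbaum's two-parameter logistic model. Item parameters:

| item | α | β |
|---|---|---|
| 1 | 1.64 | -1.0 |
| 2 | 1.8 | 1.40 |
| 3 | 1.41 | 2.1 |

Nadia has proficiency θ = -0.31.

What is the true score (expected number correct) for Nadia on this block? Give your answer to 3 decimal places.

P(θ) = 1 / (1 + exp(−α(θ − β)))
P_1 = 1/(1+e^{-1.1316}) = 0.7561
P_2 = 1/(1+e^{3.0780}) = 0.0440
P_3 = 1/(1+e^{3.3981}) = 0.0324
E[score] = 0.7561 + 0.0440 + 0.0324 = 0.8325

0.833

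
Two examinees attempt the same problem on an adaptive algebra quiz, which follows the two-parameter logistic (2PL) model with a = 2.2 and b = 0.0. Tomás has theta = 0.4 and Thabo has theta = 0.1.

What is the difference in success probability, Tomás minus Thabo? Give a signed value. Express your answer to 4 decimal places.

0.1520

P(theta) = 1 / (1 + exp(−a(theta − b)))
P(Tomás) = 0.7068  [exponent 0.8800]
P(Thabo) = 0.5548  [exponent 0.2200]
Difference = 0.7068 − 0.5548 = 0.1520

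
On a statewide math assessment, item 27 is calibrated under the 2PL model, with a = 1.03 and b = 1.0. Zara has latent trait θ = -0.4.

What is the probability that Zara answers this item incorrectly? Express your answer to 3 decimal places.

P(θ) = 1 / (1 + exp(−a(θ − b)))
Exponent: 1.03 × (-0.4 − 1.0) = -1.4420
1/(1 + e^{1.4420}) = 0.1912
P(incorrect) = 1 − 0.1912 = 0.8088

0.809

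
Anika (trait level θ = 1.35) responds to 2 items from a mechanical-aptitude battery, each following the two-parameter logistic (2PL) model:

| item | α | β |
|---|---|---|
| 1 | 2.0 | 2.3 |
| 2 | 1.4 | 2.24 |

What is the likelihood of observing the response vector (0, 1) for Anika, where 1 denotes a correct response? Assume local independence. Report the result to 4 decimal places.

0.1943

P(θ) = 1 / (1 + exp(−α(θ − β)))
P_1 = 1/(1+e^{1.9000}) = 0.1301
P_2 = 1/(1+e^{1.2460}) = 0.2234
L = (1−P_1) × P_2 = 0.8699 × 0.2234 = 0.19433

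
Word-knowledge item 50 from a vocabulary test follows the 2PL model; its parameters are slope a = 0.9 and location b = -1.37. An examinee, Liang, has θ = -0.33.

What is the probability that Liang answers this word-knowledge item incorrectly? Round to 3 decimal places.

P(θ) = 1 / (1 + exp(−a(θ − b)))
Exponent: 0.9 × (-0.33 − (-1.37)) = 0.9360
1/(1 + e^{-0.9360}) = 0.7183
P(incorrect) = 1 − 0.7183 = 0.2817

0.282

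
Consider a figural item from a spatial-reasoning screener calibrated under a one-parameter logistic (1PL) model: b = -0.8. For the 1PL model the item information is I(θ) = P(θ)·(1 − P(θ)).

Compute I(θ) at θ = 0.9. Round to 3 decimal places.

0.131

P = 1/(1+e^{-1.7000}) = 0.8455
P(1−P) = 0.8455 × 0.1545 = 0.1306
I = P(1−P) = 0.13061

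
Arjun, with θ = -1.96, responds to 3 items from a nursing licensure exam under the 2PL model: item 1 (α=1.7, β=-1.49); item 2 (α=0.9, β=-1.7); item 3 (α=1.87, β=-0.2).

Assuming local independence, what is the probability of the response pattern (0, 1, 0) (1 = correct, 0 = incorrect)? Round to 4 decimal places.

0.2938

P(θ) = 1 / (1 + exp(−α(θ − β)))
P_1 = 1/(1+e^{0.7990}) = 0.3102
P_2 = 1/(1+e^{0.2340}) = 0.4418
P_3 = 1/(1+e^{3.2912}) = 0.0359
L = (1−P_1) × P_2 × (1−P_3) = 0.6898 × 0.4418 × 0.9641 = 0.29378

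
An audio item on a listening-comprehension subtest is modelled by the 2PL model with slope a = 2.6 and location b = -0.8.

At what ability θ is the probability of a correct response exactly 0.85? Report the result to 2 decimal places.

-0.13

P(θ) = 1 / (1 + exp(−a(θ − b)))
logit = ln(0.8500/0.1500) = 1.7346
θ = b + logit/(a) = -0.8 + 1.7346/2.6000 = -0.1328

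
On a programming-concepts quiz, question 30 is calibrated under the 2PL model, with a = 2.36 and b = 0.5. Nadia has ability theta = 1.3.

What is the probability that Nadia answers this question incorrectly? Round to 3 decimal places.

P(theta) = 1 / (1 + exp(−a(theta − b)))
Exponent: 2.36 × (1.3 − 0.5) = 1.8880
1/(1 + e^{-1.8880}) = 0.8685
P(incorrect) = 1 − 0.8685 = 0.1315

0.131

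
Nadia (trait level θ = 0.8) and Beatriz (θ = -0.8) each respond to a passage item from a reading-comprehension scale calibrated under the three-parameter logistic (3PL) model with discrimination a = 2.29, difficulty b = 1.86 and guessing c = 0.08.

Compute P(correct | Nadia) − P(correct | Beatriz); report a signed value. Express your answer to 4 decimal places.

0.0725

P(θ) = c + (1 − c) · 1 / (1 + exp(−a(θ − b)))
P(Nadia) = 0.1546  [exponent -2.4274]
P(Beatriz) = 0.0821  [exponent -6.0914]
Difference = 0.1546 − 0.0821 = 0.0725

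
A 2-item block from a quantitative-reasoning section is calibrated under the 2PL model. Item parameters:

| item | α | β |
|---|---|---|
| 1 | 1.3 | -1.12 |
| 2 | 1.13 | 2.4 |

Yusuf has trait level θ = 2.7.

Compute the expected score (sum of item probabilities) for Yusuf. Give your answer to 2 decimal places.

1.58

P(θ) = 1 / (1 + exp(−α(θ − β)))
P_1 = 1/(1+e^{-4.9660}) = 0.9931
P_2 = 1/(1+e^{-0.3390}) = 0.5839
E[score] = 0.9931 + 0.5839 = 1.5770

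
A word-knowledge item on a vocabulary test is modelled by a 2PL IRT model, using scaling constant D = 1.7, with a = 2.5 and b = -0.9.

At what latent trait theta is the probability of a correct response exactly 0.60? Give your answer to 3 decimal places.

-0.805

P(theta) = 1 / (1 + exp(−D·a(theta − b)))
logit = ln(0.6000/0.4000) = 0.4055
theta = b + logit/(1.7·a) = -0.9 + 0.4055/4.2500 = -0.8046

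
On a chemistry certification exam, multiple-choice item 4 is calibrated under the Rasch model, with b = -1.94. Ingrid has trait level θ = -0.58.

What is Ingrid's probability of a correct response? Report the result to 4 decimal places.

P(θ) = 1 / (1 + exp(−(θ − b)))
Exponent: (-0.58 − (-1.94)) = 1.3600
1/(1 + e^{-1.3600}) = 0.7958
P = 0.7958

0.7958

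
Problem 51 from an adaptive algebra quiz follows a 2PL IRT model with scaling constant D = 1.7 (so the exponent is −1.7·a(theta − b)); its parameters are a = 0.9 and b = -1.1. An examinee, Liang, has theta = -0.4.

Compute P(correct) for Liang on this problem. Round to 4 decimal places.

0.7448

P(theta) = 1 / (1 + exp(−D·a(theta − b)))
Exponent: 1.7 × 0.9 × (-0.4 − (-1.1)) = 1.0710
1/(1 + e^{-1.0710}) = 0.7448
P = 0.7448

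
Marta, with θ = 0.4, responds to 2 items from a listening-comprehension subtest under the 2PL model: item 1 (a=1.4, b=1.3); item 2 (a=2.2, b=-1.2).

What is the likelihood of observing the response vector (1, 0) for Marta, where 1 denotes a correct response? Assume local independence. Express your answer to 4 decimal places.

P(θ) = 1 / (1 + exp(−a(θ − b)))
P_1 = 1/(1+e^{1.2600}) = 0.2210
P_2 = 1/(1+e^{-3.5200}) = 0.9713
L = P_1 × (1−P_2) = 0.2210 × 0.0287 = 0.00635

0.0064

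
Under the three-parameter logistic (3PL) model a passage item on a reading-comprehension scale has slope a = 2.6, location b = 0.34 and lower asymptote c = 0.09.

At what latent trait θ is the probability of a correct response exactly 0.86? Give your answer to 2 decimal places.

P(θ) = c + (1 − c) · 1 / (1 + exp(−a(θ − b)))
Remove guessing floor: (0.86 − 0.09)/(1 − 0.09) = 0.8462
logit = ln(0.8462/0.1538) = 1.7047
θ = b + logit/(a) = 0.34 + 1.7047/2.6000 = 0.9957

1.00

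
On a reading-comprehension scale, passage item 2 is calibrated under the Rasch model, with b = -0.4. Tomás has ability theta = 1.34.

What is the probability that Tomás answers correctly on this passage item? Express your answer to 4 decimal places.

P(theta) = 1 / (1 + exp(−(theta − b)))
Exponent: (1.34 − (-0.4)) = 1.7400
1/(1 + e^{-1.7400}) = 0.8507
P = 0.8507

0.8507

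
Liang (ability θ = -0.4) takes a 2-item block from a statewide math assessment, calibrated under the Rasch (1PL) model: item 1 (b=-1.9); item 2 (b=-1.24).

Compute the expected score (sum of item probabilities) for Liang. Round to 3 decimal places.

1.516

P(θ) = 1 / (1 + exp(−(θ − b)))
P_1 = 1/(1+e^{-1.5000}) = 0.8176
P_2 = 1/(1+e^{-0.8400}) = 0.6985
E[score] = 0.8176 + 0.6985 = 1.5160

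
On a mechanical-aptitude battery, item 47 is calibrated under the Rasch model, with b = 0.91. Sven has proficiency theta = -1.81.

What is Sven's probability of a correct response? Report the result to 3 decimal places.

0.062

P(theta) = 1 / (1 + exp(−(theta − b)))
Exponent: (-1.81 − 0.91) = -2.7200
1/(1 + e^{2.7200}) = 0.0618
P = 0.0618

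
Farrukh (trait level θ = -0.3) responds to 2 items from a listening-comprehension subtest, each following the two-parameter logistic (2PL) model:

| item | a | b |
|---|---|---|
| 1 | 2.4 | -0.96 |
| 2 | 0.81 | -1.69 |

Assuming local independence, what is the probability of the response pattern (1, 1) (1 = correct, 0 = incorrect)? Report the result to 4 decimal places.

0.6265

P(θ) = 1 / (1 + exp(−a(θ − b)))
P_1 = 1/(1+e^{-1.5840}) = 0.8298
P_2 = 1/(1+e^{-1.1259}) = 0.7551
L = P_1 × P_2 = 0.8298 × 0.7551 = 0.62654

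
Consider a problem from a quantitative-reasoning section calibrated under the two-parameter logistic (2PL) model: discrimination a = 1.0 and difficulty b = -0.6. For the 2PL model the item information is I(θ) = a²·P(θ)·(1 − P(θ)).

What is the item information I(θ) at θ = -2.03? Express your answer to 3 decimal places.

0.156

P = 1/(1+e^{1.4300}) = 0.1931
P(1−P) = 0.1931 × 0.8069 = 0.1558
I = a² × P(1−P) = 1.0² × 0.1558 = 0.15581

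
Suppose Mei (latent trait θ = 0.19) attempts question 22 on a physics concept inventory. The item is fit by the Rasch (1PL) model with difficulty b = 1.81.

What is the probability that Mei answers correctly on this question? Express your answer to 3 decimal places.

P(θ) = 1 / (1 + exp(−(θ − b)))
Exponent: (0.19 − 1.81) = -1.6200
1/(1 + e^{1.6200}) = 0.1652
P = 0.1652

0.165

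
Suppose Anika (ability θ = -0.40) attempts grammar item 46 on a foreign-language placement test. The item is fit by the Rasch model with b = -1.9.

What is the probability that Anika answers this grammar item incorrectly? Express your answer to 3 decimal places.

0.182

P(θ) = 1 / (1 + exp(−(θ − b)))
Exponent: (-0.40 − (-1.9)) = 1.5000
1/(1 + e^{-1.5000}) = 0.8176
P = 0.8176
P(incorrect) = 1 − 0.8176 = 0.1824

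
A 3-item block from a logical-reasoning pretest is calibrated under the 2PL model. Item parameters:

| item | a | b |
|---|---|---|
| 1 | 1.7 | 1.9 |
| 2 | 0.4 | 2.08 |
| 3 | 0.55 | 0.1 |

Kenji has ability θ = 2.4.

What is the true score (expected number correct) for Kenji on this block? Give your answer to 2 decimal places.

P(θ) = 1 / (1 + exp(−a(θ − b)))
P_1 = 1/(1+e^{-0.8500}) = 0.7006
P_2 = 1/(1+e^{-0.1280}) = 0.5320
P_3 = 1/(1+e^{-1.2650}) = 0.7799
E[score] = 0.7006 + 0.5320 + 0.7799 = 2.0124

2.01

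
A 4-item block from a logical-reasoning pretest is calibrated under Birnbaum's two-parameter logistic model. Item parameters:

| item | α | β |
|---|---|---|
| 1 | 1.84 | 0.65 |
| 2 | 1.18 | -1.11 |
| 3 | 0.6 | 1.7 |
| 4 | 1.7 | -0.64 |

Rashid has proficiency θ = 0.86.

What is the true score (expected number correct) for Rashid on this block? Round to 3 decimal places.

2.810

P(θ) = 1 / (1 + exp(−α(θ − β)))
P_1 = 1/(1+e^{-0.3864}) = 0.5954
P_2 = 1/(1+e^{-2.3246}) = 0.9109
P_3 = 1/(1+e^{0.5040}) = 0.3766
P_4 = 1/(1+e^{-2.5500}) = 0.9276
E[score] = 0.5954 + 0.9109 + 0.3766 + 0.9276 = 2.8105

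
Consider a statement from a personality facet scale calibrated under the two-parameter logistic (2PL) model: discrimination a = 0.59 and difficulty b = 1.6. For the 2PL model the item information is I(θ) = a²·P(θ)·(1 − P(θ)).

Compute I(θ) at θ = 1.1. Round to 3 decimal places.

0.085

P = 1/(1+e^{0.2950}) = 0.4268
P(1−P) = 0.4268 × 0.5732 = 0.2446
I = a² × P(1−P) = 0.59² × 0.2446 = 0.08516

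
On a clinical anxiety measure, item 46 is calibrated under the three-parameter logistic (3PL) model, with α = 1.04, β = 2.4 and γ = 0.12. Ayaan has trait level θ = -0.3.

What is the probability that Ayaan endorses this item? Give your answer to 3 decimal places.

0.170

P(θ) = γ + (1 − γ) · 1 / (1 + exp(−α(θ − β)))
Exponent: 1.04 × (-0.3 − 2.4) = -2.8080
1/(1 + e^{2.8080}) = 0.0569
P = 0.12 + 0.88 × 0.0569 = 0.1701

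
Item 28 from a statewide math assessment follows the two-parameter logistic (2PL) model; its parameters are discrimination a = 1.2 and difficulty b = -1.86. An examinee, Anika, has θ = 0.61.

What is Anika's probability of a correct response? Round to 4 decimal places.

P(θ) = 1 / (1 + exp(−a(θ − b)))
Exponent: 1.2 × (0.61 − (-1.86)) = 2.9640
1/(1 + e^{-2.9640}) = 0.9509

0.9509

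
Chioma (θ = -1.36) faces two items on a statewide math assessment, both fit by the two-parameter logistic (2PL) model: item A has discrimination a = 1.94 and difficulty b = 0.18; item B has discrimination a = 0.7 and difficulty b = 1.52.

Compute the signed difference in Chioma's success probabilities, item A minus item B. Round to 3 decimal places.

-0.070

P(θ) = 1 / (1 + exp(−a(θ − b)))
P_A = 0.0480
P_B = 0.1175
P_A − P_B = -0.0695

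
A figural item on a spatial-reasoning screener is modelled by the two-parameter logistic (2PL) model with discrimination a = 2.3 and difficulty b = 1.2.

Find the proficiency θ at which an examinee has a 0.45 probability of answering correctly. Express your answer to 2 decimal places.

P(θ) = 1 / (1 + exp(−a(θ − b)))
logit = ln(0.4500/0.5500) = -0.2007
θ = b + logit/(a) = 1.2 + (-0.2007)/2.3000 = 1.1128

1.11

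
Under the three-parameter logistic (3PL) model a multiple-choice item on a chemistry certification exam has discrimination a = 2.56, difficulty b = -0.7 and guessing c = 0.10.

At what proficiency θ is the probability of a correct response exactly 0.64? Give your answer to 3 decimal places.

P(θ) = c + (1 − c) · 1 / (1 + exp(−a(θ − b)))
Remove guessing floor: (0.64 − 0.10)/(1 − 0.10) = 0.6000
logit = ln(0.6000/0.4000) = 0.4055
θ = b + logit/(a) = -0.7 + 0.4055/2.5600 = -0.5416

-0.542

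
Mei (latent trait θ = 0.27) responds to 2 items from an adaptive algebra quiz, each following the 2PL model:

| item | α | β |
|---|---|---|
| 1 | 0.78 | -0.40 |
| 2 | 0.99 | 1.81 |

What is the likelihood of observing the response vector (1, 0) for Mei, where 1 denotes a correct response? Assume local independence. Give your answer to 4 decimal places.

0.5155

P(θ) = 1 / (1 + exp(−α(θ − β)))
P_1 = 1/(1+e^{-0.5226}) = 0.6278
P_2 = 1/(1+e^{1.5246}) = 0.1788
L = P_1 × (1−P_2) = 0.6278 × 0.8212 = 0.51552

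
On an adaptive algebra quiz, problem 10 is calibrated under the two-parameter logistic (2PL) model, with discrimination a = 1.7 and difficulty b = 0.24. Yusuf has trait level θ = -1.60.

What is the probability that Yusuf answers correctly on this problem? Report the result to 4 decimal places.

0.0420

P(θ) = 1 / (1 + exp(−a(θ − b)))
Exponent: 1.7 × (-1.60 − 0.24) = -3.1280
1/(1 + e^{3.1280}) = 0.0420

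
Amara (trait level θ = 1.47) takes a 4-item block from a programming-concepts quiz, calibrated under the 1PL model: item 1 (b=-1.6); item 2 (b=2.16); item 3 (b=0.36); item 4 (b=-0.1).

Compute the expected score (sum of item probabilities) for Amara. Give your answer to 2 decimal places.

2.87

P(θ) = 1 / (1 + exp(−(θ − b)))
P_1 = 1/(1+e^{-3.0700}) = 0.9556
P_2 = 1/(1+e^{0.6900}) = 0.3340
P_3 = 1/(1+e^{-1.1100}) = 0.7521
P_4 = 1/(1+e^{-1.5700}) = 0.8278
E[score] = 0.9556 + 0.3340 + 0.7521 + 0.8278 = 2.8696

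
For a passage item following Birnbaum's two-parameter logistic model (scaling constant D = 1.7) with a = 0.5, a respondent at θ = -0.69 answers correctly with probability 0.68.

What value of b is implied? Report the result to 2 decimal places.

-1.58

P(θ) = 1 / (1 + exp(−D·a(θ − b)))
logit(0.68) = ln(0.68/0.32) = 0.7538
b = θ − logit/(1.7·a) = -0.69 − 0.7538/0.8500 = -1.5768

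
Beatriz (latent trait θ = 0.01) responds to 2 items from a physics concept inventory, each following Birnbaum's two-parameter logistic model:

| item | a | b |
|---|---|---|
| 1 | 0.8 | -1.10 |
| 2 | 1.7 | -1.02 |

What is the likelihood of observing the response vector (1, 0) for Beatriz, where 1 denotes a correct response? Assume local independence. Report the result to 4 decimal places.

P(θ) = 1 / (1 + exp(−a(θ − b)))
P_1 = 1/(1+e^{-0.8880}) = 0.7085
P_2 = 1/(1+e^{-1.7510}) = 0.8521
L = P_1 × (1−P_2) = 0.7085 × 0.1479 = 0.10480

0.1048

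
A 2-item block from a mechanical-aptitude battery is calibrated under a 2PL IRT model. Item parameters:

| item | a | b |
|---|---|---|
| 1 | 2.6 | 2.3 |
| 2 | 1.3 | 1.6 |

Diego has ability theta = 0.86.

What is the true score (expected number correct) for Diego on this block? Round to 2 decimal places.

P(theta) = 1 / (1 + exp(−a(theta − b)))
P_1 = 1/(1+e^{3.7440}) = 0.0231
P_2 = 1/(1+e^{0.9620}) = 0.2765
E[score] = 0.0231 + 0.2765 = 0.2996

0.30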